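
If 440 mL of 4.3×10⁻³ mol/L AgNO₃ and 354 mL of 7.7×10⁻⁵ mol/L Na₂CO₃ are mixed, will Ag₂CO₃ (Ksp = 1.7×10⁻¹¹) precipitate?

Yes

Total volume after mixing = 440 + 354 = 794 mL.
[Ag⁺] = (4.3×10⁻³)(440)/794 = 2.4×10⁻³ mol/L
[CO₃²⁻] = (7.7×10⁻⁵)(354)/794 = 3.4×10⁻⁵ mol/L
Q = [Ag⁺]^2[CO₃²⁻] = 1.9×10⁻¹⁰
Since Q (1.9×10⁻¹⁰) exceeds Ksp (1.7×10⁻¹¹), Ag₂CO₃ will precipitate.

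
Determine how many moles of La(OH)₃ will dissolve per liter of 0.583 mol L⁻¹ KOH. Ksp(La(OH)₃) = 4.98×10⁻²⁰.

La(OH)₃(s) ⇌ La³⁺(aq) + 3 OH⁻(aq)
Let s be the solubility of La(OH)₃ here. The common ion gives [OH⁻] ≈ 0.583 mol L⁻¹, and [La³⁺] = s.
Ksp = [La³⁺][OH⁻]^3 = s(0.583)^3
s = 4.98×10⁻²⁰ / (0.583)^3 = 2.51×10⁻¹⁹
s = 2.51×10⁻¹⁹ mol L⁻¹

2.51×10⁻¹⁹ M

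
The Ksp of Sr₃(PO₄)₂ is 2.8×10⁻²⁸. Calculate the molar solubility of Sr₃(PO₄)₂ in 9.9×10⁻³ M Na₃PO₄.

Sr₃(PO₄)₂(s) ⇌ 3 Sr²⁺(aq) + 2 PO₄³⁻(aq)
The solution already contains PO₄³⁻ at 9.9×10⁻³ M. Let s be the molar solubility of Sr₃(PO₄)₂.
[PO₄³⁻] ≈ 9.9×10⁻³ M (common ion dominates); [Sr²⁺] = 3s.
Ksp = [Sr²⁺]^3[PO₄³⁻]^2 = (3s)^3(9.9×10⁻³)^2
(3s)^3 = 2.8×10⁻²⁸ / (9.9×10⁻³)^2 = 2.9×10⁻²⁴
s = 4.7×10⁻⁹ M

4.7×10⁻⁹ M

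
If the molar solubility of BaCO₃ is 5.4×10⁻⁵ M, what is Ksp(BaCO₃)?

BaCO₃(s) ⇌ Ba²⁺(aq) + CO₃²⁻(aq)
Call the molar solubility s, so that [Ba²⁺] = s and [CO₃²⁻] = s.
Ksp = [Ba²⁺][CO₃²⁻] = s · s = s^2
Ksp = (5.4×10⁻⁵)^2 = 2.9×10⁻⁹

Ksp = 2.9×10⁻⁹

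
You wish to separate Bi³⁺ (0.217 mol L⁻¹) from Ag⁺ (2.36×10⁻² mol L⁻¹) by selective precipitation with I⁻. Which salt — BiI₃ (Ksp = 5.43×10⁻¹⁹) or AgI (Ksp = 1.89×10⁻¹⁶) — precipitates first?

A salt starts to precipitate once the ion product Q reaches its Ksp.
For BiI₃: [I⁻] = (Ksp/[Bi³⁺])^(1/3) = 1.36×10⁻⁶ mol L⁻¹
For AgI: [I⁻] = (Ksp/[Ag⁺]) = 8.01×10⁻¹⁵ mol L⁻¹
The smaller threshold [I⁻] is reached first, so AgI precipitates first.

AgI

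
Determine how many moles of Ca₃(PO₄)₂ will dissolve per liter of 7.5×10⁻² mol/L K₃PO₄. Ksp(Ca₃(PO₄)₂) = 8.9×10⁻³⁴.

Ca₃(PO₄)₂(s) ⇌ 3 Ca²⁺(aq) + 2 PO₄³⁻(aq)
With PO₄³⁻ already at 7.5×10⁻² mol/L and s small, take [PO₄³⁻] ≈ 7.5×10⁻² mol/L and [Ca²⁺] = 3s.
Ksp = [Ca²⁺]^3[PO₄³⁻]^2 = (3s)^3(7.5×10⁻²)^2
(3s)^3 = 8.9×10⁻³⁴ / (7.5×10⁻²)^2 = 1.6×10⁻³¹
s = 1.8×10⁻¹¹ mol/L

1.8×10⁻¹¹ M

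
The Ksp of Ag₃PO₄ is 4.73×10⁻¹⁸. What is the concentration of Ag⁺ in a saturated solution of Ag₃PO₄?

Ag₃PO₄(s) ⇌ 3 Ag⁺(aq) + PO₄³⁻(aq)
Let s be the molar solubility. Then [Ag⁺] = 3s and [PO₄³⁻] = s.
Ksp = [Ag⁺]^3[PO₄³⁻] = (3s)^3 · s = 27s^4 = 4.73×10⁻¹⁸
s = 2.05×10⁻⁵ mol/L
[Ag⁺] = 3s = 6.14×10⁻⁵ mol/L

6.14×10⁻⁵ M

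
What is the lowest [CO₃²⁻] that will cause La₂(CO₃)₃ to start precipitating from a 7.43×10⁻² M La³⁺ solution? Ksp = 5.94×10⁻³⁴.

Precipitation of each salt begins when its ion product equals Ksp.
La₂(CO₃)₃(s) ⇌ 2 La³⁺(aq) + 3 CO₃²⁻(aq)
Ksp = [La³⁺]^2[CO₃²⁻]^3 = [CO₃²⁻]^3(7.43×10⁻²)^2
[CO₃²⁻]^3 = 5.94×10⁻³⁴ / (7.43×10⁻²)^2 = 1.08×10⁻³¹
[CO₃²⁻] = 4.76×10⁻¹¹ M

4.76×10⁻¹¹ M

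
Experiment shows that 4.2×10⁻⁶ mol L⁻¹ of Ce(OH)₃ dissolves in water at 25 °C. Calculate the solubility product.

Ksp = 8.4×10⁻²¹

Ce(OH)₃(s) ⇌ Ce³⁺(aq) + 3 OH⁻(aq)
Let s be the molar solubility. Then [Ce³⁺] = s and [OH⁻] = 3s.
Ksp = [Ce³⁺][OH⁻]^3 = s · (3s)^3 = 27s^4
Ksp = 27 × (4.2×10⁻⁶)^4 = 8.4×10⁻²¹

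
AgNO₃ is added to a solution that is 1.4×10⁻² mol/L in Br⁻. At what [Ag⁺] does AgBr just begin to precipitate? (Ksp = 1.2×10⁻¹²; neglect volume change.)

8.6×10⁻¹¹ M

A salt starts to precipitate once the ion product Q reaches its Ksp.
AgBr(s) ⇌ Ag⁺(aq) + Br⁻(aq)
Ksp = [Ag⁺][Br⁻] = [Ag⁺](1.4×10⁻²)
[Ag⁺] = 1.2×10⁻¹² / (1.4×10⁻²) = 8.6×10⁻¹¹
[Ag⁺] = 8.6×10⁻¹¹ mol/L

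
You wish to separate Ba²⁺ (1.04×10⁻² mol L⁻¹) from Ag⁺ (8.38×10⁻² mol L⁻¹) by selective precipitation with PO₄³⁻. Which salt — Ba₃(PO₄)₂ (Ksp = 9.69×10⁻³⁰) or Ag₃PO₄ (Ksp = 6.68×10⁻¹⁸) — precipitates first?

Ag₃PO₄

Precipitation of each salt begins when its ion product equals Ksp.
For Ba₃(PO₄)₂: [PO₄³⁻] = (Ksp/[Ba²⁺]^3)^(1/2) = 2.94×10⁻¹² mol L⁻¹
For Ag₃PO₄: [PO₄³⁻] = (Ksp/[Ag⁺]^3) = 1.14×10⁻¹⁴ mol L⁻¹
The smaller threshold [PO₄³⁻] is reached first, so Ag₃PO₄ precipitates first.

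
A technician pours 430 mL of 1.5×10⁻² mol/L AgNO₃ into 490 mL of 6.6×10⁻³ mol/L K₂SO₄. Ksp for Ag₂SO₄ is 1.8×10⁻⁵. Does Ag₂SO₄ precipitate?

The combined volume is 920 mL.
[Ag⁺] = (1.5×10⁻²)(430)/920 = 7.0×10⁻³ mol/L
[SO₄²⁻] = (6.6×10⁻³)(490)/920 = 3.5×10⁻³ mol/L
Q = [Ag⁺]^2[SO₄²⁻] = 1.7×10⁻⁷
Since Q (1.7×10⁻⁷) is less than Ksp (1.8×10⁻⁵), no Ag₂SO₄ precipitates.

No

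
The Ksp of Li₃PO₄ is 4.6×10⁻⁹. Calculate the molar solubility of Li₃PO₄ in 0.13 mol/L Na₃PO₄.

Li₃PO₄(s) ⇌ 3 Li⁺(aq) + PO₄³⁻(aq)
With PO₄³⁻ already at 0.13 mol/L and s small, take [PO₄³⁻] ≈ 0.13 mol/L and [Li⁺] = 3s.
Ksp = [Li⁺]^3[PO₄³⁻] = (3s)^3(0.13)
(3s)^3 = 4.6×10⁻⁹ / (0.13) = 3.5×10⁻⁸
s = 1.1×10⁻³ mol/L

1.1×10⁻³ M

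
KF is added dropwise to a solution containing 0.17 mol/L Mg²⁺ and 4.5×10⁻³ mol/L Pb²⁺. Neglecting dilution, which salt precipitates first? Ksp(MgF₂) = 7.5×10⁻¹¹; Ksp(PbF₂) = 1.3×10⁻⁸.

Precipitation begins when Q = Ksp.
For MgF₂: [F⁻] = (Ksp/[Mg²⁺])^(1/2) = 2.1×10⁻⁵ mol/L
For PbF₂: [F⁻] = (Ksp/[Pb²⁺])^(1/2) = 1.7×10⁻³ mol/L
The smaller threshold [F⁻] is reached first, so MgF₂ precipitates first.

MgF₂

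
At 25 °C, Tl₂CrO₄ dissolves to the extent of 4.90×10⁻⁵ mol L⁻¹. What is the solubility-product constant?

Ksp = 4.71×10⁻¹³

Tl₂CrO₄(s) ⇌ 2 Tl⁺(aq) + CrO₄²⁻(aq)
Let s be the molar solubility. Then [Tl⁺] = 2s and [CrO₄²⁻] = s.
Ksp = [Tl⁺]^2[CrO₄²⁻] = (2s)^2 · s = 4s^3
Ksp = 4 × (4.90×10⁻⁵)^3 = 4.71×10⁻¹³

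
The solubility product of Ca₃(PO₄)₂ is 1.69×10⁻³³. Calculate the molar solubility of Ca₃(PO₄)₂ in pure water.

1.09×10⁻⁷ M

Ca₃(PO₄)₂(s) ⇌ 3 Ca²⁺(aq) + 2 PO₄³⁻(aq)
For each mole of Ca₃(PO₄)₂ that dissolves per liter, [Ca²⁺] = 3s and [PO₄³⁻] = 2s; let s denote this solubility.
Ksp = [Ca²⁺]^3[PO₄³⁻]^2 = (3s)^3 · (2s)^2 = 108s^5
108s^5 = 1.69×10⁻³³  ⇒  s^5 = 1.56×10⁻³⁵
s = (1.56×10⁻³⁵)^(1/5) = 1.09×10⁻⁷ mol/L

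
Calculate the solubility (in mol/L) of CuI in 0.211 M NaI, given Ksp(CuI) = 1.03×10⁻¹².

CuI(s) ⇌ Cu⁺(aq) + I⁻(aq)
With I⁻ already at 0.211 M and s small, take [I⁻] ≈ 0.211 M and [Cu⁺] = s.
Ksp = [Cu⁺][I⁻] = s(0.211)
s = 1.03×10⁻¹² / (0.211) = 4.88×10⁻¹²
s = 4.88×10⁻¹² M

4.88×10⁻¹² M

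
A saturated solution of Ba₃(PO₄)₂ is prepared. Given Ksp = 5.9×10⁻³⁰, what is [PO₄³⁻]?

1.1×10⁻⁶ M

Ba₃(PO₄)₂(s) ⇌ 3 Ba²⁺(aq) + 2 PO₄³⁻(aq)
For each mole of Ba₃(PO₄)₂ that dissolves per liter, [Ba²⁺] = 3s and [PO₄³⁻] = 2s; let s denote this solubility.
Ksp = [Ba²⁺]^3[PO₄³⁻]^2 = (3s)^3 · (2s)^2 = 108s^5 = 5.9×10⁻³⁰
s = 5.6×10⁻⁷ mol L⁻¹
[PO₄³⁻] = 2s = 1.1×10⁻⁶ mol L⁻¹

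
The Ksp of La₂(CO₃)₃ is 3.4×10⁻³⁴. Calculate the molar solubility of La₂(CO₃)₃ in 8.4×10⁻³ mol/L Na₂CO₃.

La₂(CO₃)₃(s) ⇌ 2 La³⁺(aq) + 3 CO₃²⁻(aq)
Let s be the solubility of La₂(CO₃)₃ here. The common ion gives [CO₃²⁻] ≈ 8.4×10⁻³ mol/L, and [La³⁺] = 2s.
Ksp = [La³⁺]^2[CO₃²⁻]^3 = (2s)^2(8.4×10⁻³)^3
(2s)^2 = 3.4×10⁻³⁴ / (8.4×10⁻³)^3 = 5.7×10⁻²⁸
s = 1.2×10⁻¹⁴ mol/L

1.2×10⁻¹⁴ M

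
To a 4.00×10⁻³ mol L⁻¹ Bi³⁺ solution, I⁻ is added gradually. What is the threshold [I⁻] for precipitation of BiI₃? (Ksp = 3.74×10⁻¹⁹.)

A salt starts to precipitate once the ion product Q reaches its Ksp.
BiI₃(s) ⇌ Bi³⁺(aq) + 3 I⁻(aq)
Ksp = [Bi³⁺][I⁻]^3 = [I⁻]^3(4.00×10⁻³)
[I⁻]^3 = 3.74×10⁻¹⁹ / (4.00×10⁻³) = 9.35×10⁻¹⁷
[I⁻] = 4.54×10⁻⁶ mol L⁻¹

4.54×10⁻⁶ M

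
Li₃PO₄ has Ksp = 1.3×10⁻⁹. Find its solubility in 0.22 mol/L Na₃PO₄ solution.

Li₃PO₄(s) ⇌ 3 Li⁺(aq) + PO₄³⁻(aq)
The solution already contains PO₄³⁻ at 0.22 mol/L. Let s be the molar solubility of Li₃PO₄.
[PO₄³⁻] ≈ 0.22 mol/L (common ion dominates); [Li⁺] = 3s.
Ksp = [Li⁺]^3[PO₄³⁻] = (3s)^3(0.22)
(3s)^3 = 1.3×10⁻⁹ / (0.22) = 5.9×10⁻⁹
s = 6.0×10⁻⁴ mol/L

6.0×10⁻⁴ M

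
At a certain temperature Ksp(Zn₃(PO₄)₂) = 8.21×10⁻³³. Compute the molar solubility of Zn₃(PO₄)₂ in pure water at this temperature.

1.50×10⁻⁷ M

Zn₃(PO₄)₂(s) ⇌ 3 Zn²⁺(aq) + 2 PO₄³⁻(aq)
Call the molar solubility s, so that [Zn²⁺] = 3s and [PO₄³⁻] = 2s.
Ksp = [Zn²⁺]^3[PO₄³⁻]^2 = (3s)^3 · (2s)^2 = 108s^5
108s^5 = 8.21×10⁻³³  ⇒  s^5 = 7.60×10⁻³⁵
s = 1.50×10⁻⁷ mol L⁻¹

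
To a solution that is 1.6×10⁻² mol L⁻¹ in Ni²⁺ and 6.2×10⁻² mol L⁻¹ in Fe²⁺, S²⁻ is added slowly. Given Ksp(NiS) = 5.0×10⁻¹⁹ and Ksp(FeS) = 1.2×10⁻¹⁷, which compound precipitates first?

NiS

A salt starts to precipitate once the ion product Q reaches its Ksp.
For NiS: [S²⁻] = (Ksp/[Ni²⁺]) = 3.1×10⁻¹⁷ mol L⁻¹
For FeS: [S²⁻] = (Ksp/[Fe²⁺]) = 1.9×10⁻¹⁶ mol L⁻¹
The smaller threshold [S²⁻] is reached first, so NiS precipitates first.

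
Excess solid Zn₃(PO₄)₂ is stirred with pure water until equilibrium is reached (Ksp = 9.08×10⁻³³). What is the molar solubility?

1.53×10⁻⁷ M

Zn₃(PO₄)₂(s) ⇌ 3 Zn²⁺(aq) + 2 PO₄³⁻(aq)
For each mole of Zn₃(PO₄)₂ that dissolves per liter, [Zn²⁺] = 3s and [PO₄³⁻] = 2s; let s denote this solubility.
Ksp = [Zn²⁺]^3[PO₄³⁻]^2 = (3s)^3 · (2s)^2 = 108s^5
108s^5 = 9.08×10⁻³³  ⇒  s^5 = 8.41×10⁻³⁵
s = 1.53×10⁻⁷ mol L⁻¹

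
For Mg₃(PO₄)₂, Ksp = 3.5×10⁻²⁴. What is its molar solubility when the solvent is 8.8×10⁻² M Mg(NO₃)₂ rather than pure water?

3.6×10⁻¹¹ M

Mg₃(PO₄)₂(s) ⇌ 3 Mg²⁺(aq) + 2 PO₄³⁻(aq)
With Mg²⁺ already at 8.8×10⁻² M and s small, take [Mg²⁺] ≈ 8.8×10⁻² M and [PO₄³⁻] = 2s.
Ksp = [Mg²⁺]^3[PO₄³⁻]^2 = (8.8×10⁻²)^3(2s)^2
(2s)^2 = 3.5×10⁻²⁴ / (8.8×10⁻²)^3 = 5.1×10⁻²¹
s = 3.6×10⁻¹¹ M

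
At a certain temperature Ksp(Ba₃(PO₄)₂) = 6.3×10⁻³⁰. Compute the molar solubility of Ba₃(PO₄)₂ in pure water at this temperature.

5.7×10⁻⁷ M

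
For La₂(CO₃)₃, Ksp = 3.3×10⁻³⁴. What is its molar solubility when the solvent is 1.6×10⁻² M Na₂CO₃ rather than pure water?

4.5×10⁻¹⁵ M

La₂(CO₃)₃(s) ⇌ 2 La³⁺(aq) + 3 CO₃²⁻(aq)
CO₃²⁻ is already present at 1.6×10⁻² M. If s mol/L of La₂(CO₃)₃ dissolves, [La³⁺] = 2s while [CO₃²⁻] ≈ 1.6×10⁻² M.
Ksp = [La³⁺]^2[CO₃²⁻]^3 = (2s)^2(1.6×10⁻²)^3
(2s)^2 = 3.3×10⁻³⁴ / (1.6×10⁻²)^3 = 8.1×10⁻²⁹
s = 4.5×10⁻¹⁵ M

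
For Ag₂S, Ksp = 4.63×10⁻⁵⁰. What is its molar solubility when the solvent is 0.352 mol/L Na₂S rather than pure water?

1.81×10⁻²⁵ M

Ag₂S(s) ⇌ 2 Ag⁺(aq) + S²⁻(aq)
S²⁻ is already present at 0.352 mol/L. If s mol/L of Ag₂S dissolves, [Ag⁺] = 2s while [S²⁻] ≈ 0.352 mol/L.
Ksp = [Ag⁺]^2[S²⁻] = (2s)^2(0.352)
(2s)^2 = 4.63×10⁻⁵⁰ / (0.352) = 1.32×10⁻⁴⁹
s = 1.81×10⁻²⁵ mol/L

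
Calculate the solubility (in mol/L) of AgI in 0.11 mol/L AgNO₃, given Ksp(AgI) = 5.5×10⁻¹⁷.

5.0×10⁻¹⁶ M

AgI(s) ⇌ Ag⁺(aq) + I⁻(aq)
The solution already contains Ag⁺ at 0.11 mol/L. Let s be the molar solubility of AgI.
[Ag⁺] ≈ 0.11 mol/L (common ion dominates); [I⁻] = s.
Ksp = [Ag⁺][I⁻] = (0.11)s
s = 5.5×10⁻¹⁷ / (0.11) = 5.0×10⁻¹⁶
s = 5.0×10⁻¹⁶ mol/L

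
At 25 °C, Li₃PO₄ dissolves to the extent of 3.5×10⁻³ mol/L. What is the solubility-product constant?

Ksp = 4.1×10⁻⁹

Li₃PO₄(s) ⇌ 3 Li⁺(aq) + PO₄³⁻(aq)
Call the molar solubility s, so that [Li⁺] = 3s and [PO₄³⁻] = s.
Ksp = [Li⁺]^3[PO₄³⁻] = (3s)^3 · s = 27s^4
Ksp = 27 × (3.5×10⁻³)^4 = 4.1×10⁻⁹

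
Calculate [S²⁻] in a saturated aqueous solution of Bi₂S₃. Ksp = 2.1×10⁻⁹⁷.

Bi₂S₃(s) ⇌ 2 Bi³⁺(aq) + 3 S²⁻(aq)
For each mole of Bi₂S₃ that dissolves per liter, [Bi³⁺] = 2s and [S²⁻] = 3s; let s denote this solubility.
Ksp = [Bi³⁺]^2[S²⁻]^3 = (2s)^2 · (3s)^3 = 108s^5 = 2.1×10⁻⁹⁷
s = 1.8×10⁻²⁰ M
[S²⁻] = 3s = 5.4×10⁻²⁰ M

5.4×10⁻²⁰ M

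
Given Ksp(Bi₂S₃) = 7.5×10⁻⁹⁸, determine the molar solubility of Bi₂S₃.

Bi₂S₃(s) ⇌ 2 Bi³⁺(aq) + 3 S²⁻(aq)
Let s be the molar solubility. Then [Bi³⁺] = 2s and [S²⁻] = 3s.
Ksp = [Bi³⁺]^2[S²⁻]^3 = (2s)^2 · (3s)^3 = 108s^5
108s^5 = 7.5×10⁻⁹⁸  ⇒  s^5 = 6.9×10⁻¹⁰⁰
Taking the 5th root, s = 1.5×10⁻²⁰ mol L⁻¹.

1.5×10⁻²⁰ M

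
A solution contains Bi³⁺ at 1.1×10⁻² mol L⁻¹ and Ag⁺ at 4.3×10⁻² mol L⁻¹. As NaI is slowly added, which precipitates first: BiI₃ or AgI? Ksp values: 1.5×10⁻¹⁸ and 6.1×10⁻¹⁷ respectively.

AgI

The threshold for precipitation is Q = Ksp.
For BiI₃: [I⁻] = (Ksp/[Bi³⁺])^(1/3) = 5.1×10⁻⁶ mol L⁻¹
For AgI: [I⁻] = (Ksp/[Ag⁺]) = 1.4×10⁻¹⁵ mol L⁻¹
The smaller threshold [I⁻] is reached first, so AgI precipitates first.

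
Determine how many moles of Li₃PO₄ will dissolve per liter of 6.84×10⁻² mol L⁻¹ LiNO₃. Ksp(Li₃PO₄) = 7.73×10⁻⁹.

2.42×10⁻⁵ M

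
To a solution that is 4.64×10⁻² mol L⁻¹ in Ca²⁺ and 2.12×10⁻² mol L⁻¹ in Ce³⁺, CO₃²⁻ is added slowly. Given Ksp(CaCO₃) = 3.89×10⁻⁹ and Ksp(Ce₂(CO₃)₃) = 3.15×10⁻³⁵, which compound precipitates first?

A salt starts to precipitate once the ion product Q reaches its Ksp.
For CaCO₃: [CO₃²⁻] = (Ksp/[Ca²⁺]) = 8.38×10⁻⁸ mol L⁻¹
For Ce₂(CO₃)₃: [CO₃²⁻] = (Ksp/[Ce³⁺]^2)^(1/3) = 4.12×10⁻¹¹ mol L⁻¹
The smaller threshold [CO₃²⁻] is reached first, so Ce₂(CO₃)₃ precipitates first.

Ce₂(CO₃)₃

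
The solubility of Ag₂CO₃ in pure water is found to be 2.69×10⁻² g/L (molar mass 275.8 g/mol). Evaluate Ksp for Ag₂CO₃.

Convert to molarity: s = 2.69×10⁻² / 275.8 = 9.7534×10⁻⁵ mol/L
Ag₂CO₃(s) ⇌ 2 Ag⁺(aq) + CO₃²⁻(aq)
For each mole of Ag₂CO₃ that dissolves per liter, [Ag⁺] = 2s and [CO₃²⁻] = s; let s denote this solubility.
Ksp = [Ag⁺]^2[CO₃²⁻] = (2s)^2 · s = 4s^3
Ksp = 4 × (9.7534×10⁻⁵)^3 = 3.71×10⁻¹²

Ksp = 3.71×10⁻¹²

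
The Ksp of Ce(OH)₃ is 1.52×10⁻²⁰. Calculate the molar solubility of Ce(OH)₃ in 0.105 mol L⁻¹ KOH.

1.31×10⁻¹⁷ M

Ce(OH)₃(s) ⇌ Ce³⁺(aq) + 3 OH⁻(aq)
With OH⁻ already at 0.105 mol L⁻¹ and s small, take [OH⁻] ≈ 0.105 mol L⁻¹ and [Ce³⁺] = s.
Ksp = [Ce³⁺][OH⁻]^3 = s(0.105)^3
s = 1.52×10⁻²⁰ / (0.105)^3 = 1.31×10⁻¹⁷
s = 1.31×10⁻¹⁷ mol L⁻¹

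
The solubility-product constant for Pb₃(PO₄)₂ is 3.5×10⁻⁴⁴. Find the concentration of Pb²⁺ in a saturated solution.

Pb₃(PO₄)₂(s) ⇌ 3 Pb²⁺(aq) + 2 PO₄³⁻(aq)
Call the molar solubility s, so that [Pb²⁺] = 3s and [PO₄³⁻] = 2s.
Ksp = [Pb²⁺]^3[PO₄³⁻]^2 = (3s)^3 · (2s)^2 = 108s^5 = 3.5×10⁻⁴⁴
s = 8.0×10⁻¹⁰ mol/L
[Pb²⁺] = 3s = 2.4×10⁻⁹ mol/L

2.4×10⁻⁹ M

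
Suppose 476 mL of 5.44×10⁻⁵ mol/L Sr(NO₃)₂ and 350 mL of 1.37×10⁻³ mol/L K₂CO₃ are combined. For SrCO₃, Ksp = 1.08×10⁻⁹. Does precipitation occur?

Yes

Total volume after mixing = 476 + 350 = 826 mL.
[Sr²⁺] = (5.44×10⁻⁵)(476)/826 = 3.13×10⁻⁵ mol/L
[CO₃²⁻] = (1.37×10⁻³)(350)/826 = 5.81×10⁻⁴ mol/L
Q = [Sr²⁺][CO₃²⁻] = 1.82×10⁻⁸
Because Q > Ksp (1.82×10⁻⁸ vs 1.08×10⁻⁹), a precipitate of SrCO₃ forms.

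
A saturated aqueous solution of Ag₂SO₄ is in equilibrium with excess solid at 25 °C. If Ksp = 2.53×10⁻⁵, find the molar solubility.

1.85×10⁻² M

Ag₂SO₄(s) ⇌ 2 Ag⁺(aq) + SO₄²⁻(aq)
For each mole of Ag₂SO₄ that dissolves per liter, [Ag⁺] = 2s and [SO₄²⁻] = s; let s denote this solubility.
Ksp = [Ag⁺]^2[SO₄²⁻] = (2s)^2 · s = 4s^3
4s^3 = 2.53×10⁻⁵  ⇒  s^3 = 6.33×10⁻⁶
s = 1.85×10⁻² M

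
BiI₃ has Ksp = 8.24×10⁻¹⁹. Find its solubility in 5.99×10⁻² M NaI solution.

BiI₃(s) ⇌ Bi³⁺(aq) + 3 I⁻(aq)
I⁻ is already present at 5.99×10⁻² M. If s mol/L of BiI₃ dissolves, [Bi³⁺] = s while [I⁻] ≈ 5.99×10⁻² M.
Ksp = [Bi³⁺][I⁻]^3 = s(5.99×10⁻²)^3
s = 8.24×10⁻¹⁹ / (5.99×10⁻²)^3 = 3.83×10⁻¹⁵
s = 3.83×10⁻¹⁵ M

3.83×10⁻¹⁵ M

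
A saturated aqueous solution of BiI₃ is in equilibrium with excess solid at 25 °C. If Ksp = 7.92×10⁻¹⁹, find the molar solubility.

BiI₃(s) ⇌ Bi³⁺(aq) + 3 I⁻(aq)
For each mole of BiI₃ that dissolves per liter, [Bi³⁺] = s and [I⁻] = 3s; let s denote this solubility.
Ksp = [Bi³⁺][I⁻]^3 = s · (3s)^3 = 27s^4
27s^4 = 7.92×10⁻¹⁹  ⇒  s^4 = 2.93×10⁻²⁰
s = 1.31×10⁻⁵ mol L⁻¹

1.31×10⁻⁵ M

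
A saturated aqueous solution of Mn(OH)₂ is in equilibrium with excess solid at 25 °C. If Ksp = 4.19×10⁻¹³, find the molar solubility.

4.71×10⁻⁵ M

Mn(OH)₂(s) ⇌ Mn²⁺(aq) + 2 OH⁻(aq)
For each mole of Mn(OH)₂ that dissolves per liter, [Mn²⁺] = s and [OH⁻] = 2s; let s denote this solubility.
Ksp = [Mn²⁺][OH⁻]^2 = s · (2s)^2 = 4s^3
4s^3 = 4.19×10⁻¹³  ⇒  s^3 = 1.05×10⁻¹³
s = 4.71×10⁻⁵ M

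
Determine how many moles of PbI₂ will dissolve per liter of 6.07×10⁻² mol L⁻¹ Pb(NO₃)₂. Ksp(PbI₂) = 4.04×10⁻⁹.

1.29×10⁻⁴ M

PbI₂(s) ⇌ Pb²⁺(aq) + 2 I⁻(aq)
Pb²⁺ is already present at 6.07×10⁻² mol L⁻¹. If s mol/L of PbI₂ dissolves, [I⁻] = 2s while [Pb²⁺] ≈ 6.07×10⁻² mol L⁻¹.
Ksp = [Pb²⁺][I⁻]^2 = (6.07×10⁻²)(2s)^2
(2s)^2 = 4.04×10⁻⁹ / (6.07×10⁻²) = 6.66×10⁻⁸
s = 1.29×10⁻⁴ mol L⁻¹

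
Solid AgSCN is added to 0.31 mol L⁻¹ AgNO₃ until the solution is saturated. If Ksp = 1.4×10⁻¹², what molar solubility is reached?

AgSCN(s) ⇌ Ag⁺(aq) + SCN⁻(aq)
With Ag⁺ already at 0.31 mol L⁻¹ and s small, take [Ag⁺] ≈ 0.31 mol L⁻¹ and [SCN⁻] = s.
Ksp = [Ag⁺][SCN⁻] = (0.31)s
s = 1.4×10⁻¹² / (0.31) = 4.5×10⁻¹²
s = 4.5×10⁻¹² mol L⁻¹

4.5×10⁻¹² M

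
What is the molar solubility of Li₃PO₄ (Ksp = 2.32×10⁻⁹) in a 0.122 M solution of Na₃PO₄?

Li₃PO₄(s) ⇌ 3 Li⁺(aq) + PO₄³⁻(aq)
Let s be the solubility of Li₃PO₄ here. The common ion gives [PO₄³⁻] ≈ 0.122 M, and [Li⁺] = 3s.
Ksp = [Li⁺]^3[PO₄³⁻] = (3s)^3(0.122)
(3s)^3 = 2.32×10⁻⁹ / (0.122) = 1.90×10⁻⁸
s = 8.90×10⁻⁴ M

8.90×10⁻⁴ M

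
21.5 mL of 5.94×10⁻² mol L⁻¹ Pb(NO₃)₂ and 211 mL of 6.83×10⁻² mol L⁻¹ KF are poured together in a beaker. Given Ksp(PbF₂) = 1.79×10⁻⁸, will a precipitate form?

Yes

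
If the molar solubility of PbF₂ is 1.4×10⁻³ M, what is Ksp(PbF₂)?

PbF₂(s) ⇌ Pb²⁺(aq) + 2 F⁻(aq)
For each mole of PbF₂ that dissolves per liter, [Pb²⁺] = s and [F⁻] = 2s; let s denote this solubility.
Ksp = [Pb²⁺][F⁻]^2 = s · (2s)^2 = 4s^3
Ksp = 4 × (1.4×10⁻³)^3 = 1.1×10⁻⁸

Ksp = 1.1×10⁻⁸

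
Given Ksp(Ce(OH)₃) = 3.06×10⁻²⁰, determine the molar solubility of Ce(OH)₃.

Ce(OH)₃(s) ⇌ Ce³⁺(aq) + 3 OH⁻(aq)
Let s be the molar solubility. Then [Ce³⁺] = s and [OH⁻] = 3s.
Ksp = [Ce³⁺][OH⁻]^3 = s · (3s)^3 = 27s^4
27s^4 = 3.06×10⁻²⁰  ⇒  s^4 = 1.13×10⁻²¹
s = 5.80×10⁻⁶ mol L⁻¹

5.80×10⁻⁶ M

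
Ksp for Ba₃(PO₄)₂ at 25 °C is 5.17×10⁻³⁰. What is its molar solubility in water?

Ba₃(PO₄)₂(s) ⇌ 3 Ba²⁺(aq) + 2 PO₄³⁻(aq)
Call the molar solubility s, so that [Ba²⁺] = 3s and [PO₄³⁻] = 2s.
Ksp = [Ba²⁺]^3[PO₄³⁻]^2 = (3s)^3 · (2s)^2 = 108s^5
108s^5 = 5.17×10⁻³⁰  ⇒  s^5 = 4.79×10⁻³²
s = (4.79×10⁻³²)^(1/5) = 5.45×10⁻⁷ M

5.45×10⁻⁷ M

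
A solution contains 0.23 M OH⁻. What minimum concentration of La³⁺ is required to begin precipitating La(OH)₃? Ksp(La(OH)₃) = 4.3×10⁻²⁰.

3.5×10⁻¹⁸ M

Precipitation begins when Q = Ksp.
La(OH)₃(s) ⇌ La³⁺(aq) + 3 OH⁻(aq)
Ksp = [La³⁺][OH⁻]^3 = [La³⁺](0.23)^3
[La³⁺] = 4.3×10⁻²⁰ / (0.23)^3 = 3.5×10⁻¹⁸
[La³⁺] = 3.5×10⁻¹⁸ M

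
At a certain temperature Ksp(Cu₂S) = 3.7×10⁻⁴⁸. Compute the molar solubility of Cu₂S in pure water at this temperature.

9.7×10⁻¹⁷ M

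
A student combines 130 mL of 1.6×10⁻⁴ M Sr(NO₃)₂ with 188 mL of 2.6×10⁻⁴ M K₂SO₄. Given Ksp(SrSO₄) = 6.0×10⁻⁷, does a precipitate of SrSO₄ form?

No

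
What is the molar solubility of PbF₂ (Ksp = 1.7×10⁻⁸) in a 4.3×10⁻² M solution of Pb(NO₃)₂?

3.1×10⁻⁴ M

PbF₂(s) ⇌ Pb²⁺(aq) + 2 F⁻(aq)
The solution already contains Pb²⁺ at 4.3×10⁻² M. Let s be the molar solubility of PbF₂.
[Pb²⁺] ≈ 4.3×10⁻² M (common ion dominates); [F⁻] = 2s.
Ksp = [Pb²⁺][F⁻]^2 = (4.3×10⁻²)(2s)^2
(2s)^2 = 1.7×10⁻⁸ / (4.3×10⁻²) = 4.0×10⁻⁷
s = 3.1×10⁻⁴ M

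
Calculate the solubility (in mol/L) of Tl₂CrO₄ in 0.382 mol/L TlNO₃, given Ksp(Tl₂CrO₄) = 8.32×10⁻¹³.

Tl₂CrO₄(s) ⇌ 2 Tl⁺(aq) + CrO₄²⁻(aq)
With Tl⁺ already at 0.382 mol/L and s small, take [Tl⁺] ≈ 0.382 mol/L and [CrO₄²⁻] = s.
Ksp = [Tl⁺]^2[CrO₄²⁻] = (0.382)^2s
s = 8.32×10⁻¹³ / (0.382)^2 = 5.70×10⁻¹²
s = 5.70×10⁻¹² mol/L

5.70×10⁻¹² M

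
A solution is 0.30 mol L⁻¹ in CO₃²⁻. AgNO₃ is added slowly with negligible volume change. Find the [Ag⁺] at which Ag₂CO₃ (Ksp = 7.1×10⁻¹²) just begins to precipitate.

Each salt precipitates once Q = Ksp for that salt.
Ag₂CO₃(s) ⇌ 2 Ag⁺(aq) + CO₃²⁻(aq)
Ksp = [Ag⁺]^2[CO₃²⁻] = [Ag⁺]^2(0.30)
[Ag⁺]^2 = 7.1×10⁻¹² / (0.30) = 2.4×10⁻¹¹
[Ag⁺] = 4.9×10⁻⁶ mol L⁻¹

4.9×10⁻⁶ M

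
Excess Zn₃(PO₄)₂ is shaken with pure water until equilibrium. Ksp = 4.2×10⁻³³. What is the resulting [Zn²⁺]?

Zn₃(PO₄)₂(s) ⇌ 3 Zn²⁺(aq) + 2 PO₄³⁻(aq)
Call the molar solubility s, so that [Zn²⁺] = 3s and [PO₄³⁻] = 2s.
Ksp = [Zn²⁺]^3[PO₄³⁻]^2 = (3s)^3 · (2s)^2 = 108s^5 = 4.2×10⁻³³
s = 1.3×10⁻⁷ mol/L
[Zn²⁺] = 3s = 3.9×10⁻⁷ mol/L

3.9×10⁻⁷ M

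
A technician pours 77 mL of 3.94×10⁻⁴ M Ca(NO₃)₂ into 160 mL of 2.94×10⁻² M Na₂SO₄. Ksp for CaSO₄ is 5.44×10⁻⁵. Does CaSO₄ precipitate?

No

The combined volume is 237 mL.
[Ca²⁺] = (3.94×10⁻⁴)(77)/237 = 1.28×10⁻⁴ M
[SO₄²⁻] = (2.94×10⁻²)(160)/237 = 1.98×10⁻² M
Q = [Ca²⁺][SO₄²⁻] = 2.54×10⁻⁶
Q < Ksp (2.54×10⁻⁶ vs 5.44×10⁻⁵); the solution remains unsaturated and no precipitate forms.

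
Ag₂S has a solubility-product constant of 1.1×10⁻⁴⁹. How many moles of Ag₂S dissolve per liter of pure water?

3.0×10⁻¹⁷ M

Ag₂S(s) ⇌ 2 Ag⁺(aq) + S²⁻(aq)
Let s be the molar solubility. Then [Ag⁺] = 2s and [S²⁻] = s.
Ksp = [Ag⁺]^2[S²⁻] = (2s)^2 · s = 4s^3
4s^3 = 1.1×10⁻⁴⁹  ⇒  s^3 = 2.8×10⁻⁵⁰
s = 3.0×10⁻¹⁷ M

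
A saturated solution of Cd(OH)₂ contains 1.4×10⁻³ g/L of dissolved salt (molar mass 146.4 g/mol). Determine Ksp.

Ksp = 3.5×10⁻¹⁵

Molar solubility s = (1.4×10⁻³ g/L) / (146.4 g/mol) = 9.563×10⁻⁶ mol/L
Cd(OH)₂(s) ⇌ Cd²⁺(aq) + 2 OH⁻(aq)
For each mole of Cd(OH)₂ that dissolves per liter, [Cd²⁺] = s and [OH⁻] = 2s; let s denote this solubility.
Ksp = [Cd²⁺][OH⁻]^2 = s · (2s)^2 = 4s^3
Ksp = 4 × (9.563×10⁻⁶)^3 = 3.5×10⁻¹⁵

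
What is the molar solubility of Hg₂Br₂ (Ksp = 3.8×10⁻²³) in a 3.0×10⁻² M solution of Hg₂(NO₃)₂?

1.8×10⁻¹¹ M

Hg₂Br₂(s) ⇌ Hg₂²⁺(aq) + 2 Br⁻(aq)
Let s be the solubility of Hg₂Br₂ here. The common ion gives [Hg₂²⁺] ≈ 3.0×10⁻² M, and [Br⁻] = 2s.
Ksp = [Hg₂²⁺][Br⁻]^2 = (3.0×10⁻²)(2s)^2
(2s)^2 = 3.8×10⁻²³ / (3.0×10⁻²) = 1.3×10⁻²¹
s = 1.8×10⁻¹¹ M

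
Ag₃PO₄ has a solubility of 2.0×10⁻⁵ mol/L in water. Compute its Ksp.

Ksp = 4.3×10⁻¹⁸

Ag₃PO₄(s) ⇌ 3 Ag⁺(aq) + PO₄³⁻(aq)
For each mole of Ag₃PO₄ that dissolves per liter, [Ag⁺] = 3s and [PO₄³⁻] = s; let s denote this solubility.
Ksp = [Ag⁺]^3[PO₄³⁻] = (3s)^3 · s = 27s^4
Ksp = 27 × (2.0×10⁻⁵)^4 = 4.3×10⁻¹⁸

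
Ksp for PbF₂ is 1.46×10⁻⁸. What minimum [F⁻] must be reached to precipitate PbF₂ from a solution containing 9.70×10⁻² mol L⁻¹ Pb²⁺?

Each salt precipitates once Q = Ksp for that salt.
PbF₂(s) ⇌ Pb²⁺(aq) + 2 F⁻(aq)
Ksp = [Pb²⁺][F⁻]^2 = [F⁻]^2(9.70×10⁻²)
[F⁻]^2 = 1.46×10⁻⁸ / (9.70×10⁻²) = 1.51×10⁻⁷
[F⁻] = 3.88×10⁻⁴ mol L⁻¹

3.88×10⁻⁴ M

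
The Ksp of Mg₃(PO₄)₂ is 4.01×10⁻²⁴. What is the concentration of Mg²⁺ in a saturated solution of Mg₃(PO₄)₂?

2.46×10⁻⁵ M

Mg₃(PO₄)₂(s) ⇌ 3 Mg²⁺(aq) + 2 PO₄³⁻(aq)
Call the molar solubility s, so that [Mg²⁺] = 3s and [PO₄³⁻] = 2s.
Ksp = [Mg²⁺]^3[PO₄³⁻]^2 = (3s)^3 · (2s)^2 = 108s^5 = 4.01×10⁻²⁴
s = 8.20×10⁻⁶ mol/L
[Mg²⁺] = 3s = 2.46×10⁻⁵ mol/L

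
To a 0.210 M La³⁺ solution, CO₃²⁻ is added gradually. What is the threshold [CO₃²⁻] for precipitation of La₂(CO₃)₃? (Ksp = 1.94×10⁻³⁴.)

1.64×10⁻¹¹ M

Precipitation of each salt begins when its ion product equals Ksp.
La₂(CO₃)₃(s) ⇌ 2 La³⁺(aq) + 3 CO₃²⁻(aq)
Ksp = [La³⁺]^2[CO₃²⁻]^3 = [CO₃²⁻]^3(0.210)^2
[CO₃²⁻]^3 = 1.94×10⁻³⁴ / (0.210)^2 = 4.40×10⁻³³
[CO₃²⁻] = 1.64×10⁻¹¹ M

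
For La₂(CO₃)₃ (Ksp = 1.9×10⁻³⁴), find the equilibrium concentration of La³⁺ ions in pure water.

1.4×10⁻⁷ M

La₂(CO₃)₃(s) ⇌ 2 La³⁺(aq) + 3 CO₃²⁻(aq)
With molar solubility s: [La³⁺] = 2s, [CO₃²⁻] = 3s.
Ksp = [La³⁺]^2[CO₃²⁻]^3 = (2s)^2 · (3s)^3 = 108s^5 = 1.9×10⁻³⁴
s = 7.1×10⁻⁸ mol L⁻¹
[La³⁺] = 2s = 1.4×10⁻⁷ mol L⁻¹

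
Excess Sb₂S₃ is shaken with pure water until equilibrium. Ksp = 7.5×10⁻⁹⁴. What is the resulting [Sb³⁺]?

1.9×10⁻¹⁹ M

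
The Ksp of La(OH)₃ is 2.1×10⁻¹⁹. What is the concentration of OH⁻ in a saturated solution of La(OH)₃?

2.8×10⁻⁵ M

La(OH)₃(s) ⇌ La³⁺(aq) + 3 OH⁻(aq)
With molar solubility s: [La³⁺] = s, [OH⁻] = 3s.
Ksp = [La³⁺][OH⁻]^3 = s · (3s)^3 = 27s^4 = 2.1×10⁻¹⁹
s = 9.4×10⁻⁶ mol/L
[OH⁻] = 3s = 2.8×10⁻⁵ mol/L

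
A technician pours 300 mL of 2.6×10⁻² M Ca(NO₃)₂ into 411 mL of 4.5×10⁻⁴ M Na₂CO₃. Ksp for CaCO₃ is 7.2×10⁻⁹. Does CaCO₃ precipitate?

Total volume after mixing = 300 + 411 = 711 mL.
[Ca²⁺] = (2.6×10⁻²)(300)/711 = 1.1×10⁻² M
[CO₃²⁻] = (4.5×10⁻⁴)(411)/711 = 2.6×10⁻⁴ M
Q = [Ca²⁺][CO₃²⁻] = 2.9×10⁻⁶
Because Q > Ksp (2.9×10⁻⁶ vs 7.2×10⁻⁹), a precipitate of CaCO₃ forms.

Yes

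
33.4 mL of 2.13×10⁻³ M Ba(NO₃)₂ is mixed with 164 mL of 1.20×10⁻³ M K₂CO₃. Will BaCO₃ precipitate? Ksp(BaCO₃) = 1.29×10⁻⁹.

The combined volume is 197.4 mL.
[Ba²⁺] = (2.13×10⁻³)(33.4)/197.4 = 3.60×10⁻⁴ M
[CO₃²⁻] = (1.20×10⁻³)(164)/197.4 = 9.97×10⁻⁴ M
Q = [Ba²⁺][CO₃²⁻] = 3.59×10⁻⁷
Q = 3.59×10⁻⁷ > Ksp = 1.29×10⁻⁹, so the solution is supersaturated and BaCO₃ precipitates.

Yes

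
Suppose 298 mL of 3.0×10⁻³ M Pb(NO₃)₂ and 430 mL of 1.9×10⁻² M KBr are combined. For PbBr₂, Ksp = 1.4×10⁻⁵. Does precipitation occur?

The combined volume is 728 mL.
[Pb²⁺] = (3.0×10⁻³)(298)/728 = 1.2×10⁻³ M
[Br⁻] = (1.9×10⁻²)(430)/728 = 1.1×10⁻² M
Q = [Pb²⁺][Br⁻]^2 = 1.5×10⁻⁷
Q = 1.5×10⁻⁷ < Ksp = 1.4×10⁻⁵, so the solution is unsaturated and no precipitate forms.

No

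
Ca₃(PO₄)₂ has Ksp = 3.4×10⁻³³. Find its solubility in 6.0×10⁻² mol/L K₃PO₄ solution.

Ca₃(PO₄)₂(s) ⇌ 3 Ca²⁺(aq) + 2 PO₄³⁻(aq)
PO₄³⁻ is already present at 6.0×10⁻² mol/L. If s mol/L of Ca₃(PO₄)₂ dissolves, [Ca²⁺] = 3s while [PO₄³⁻] ≈ 6.0×10⁻² mol/L.
Ksp = [Ca²⁺]^3[PO₄³⁻]^2 = (3s)^3(6.0×10⁻²)^2
(3s)^3 = 3.4×10⁻³³ / (6.0×10⁻²)^2 = 9.4×10⁻³¹
s = 3.3×10⁻¹¹ mol/L

3.3×10⁻¹¹ M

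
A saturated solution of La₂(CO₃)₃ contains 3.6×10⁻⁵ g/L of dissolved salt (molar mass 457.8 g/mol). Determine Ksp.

Ksp = 3.2×10⁻³⁴

Convert to molarity: s = 3.6×10⁻⁵ / 457.8 = 7.864×10⁻⁸ mol/L
La₂(CO₃)₃(s) ⇌ 2 La³⁺(aq) + 3 CO₃²⁻(aq)
With molar solubility s: [La³⁺] = 2s, [CO₃²⁻] = 3s.
Ksp = [La³⁺]^2[CO₃²⁻]^3 = (2s)^2 · (3s)^3 = 108s^5
Ksp = 108 × (7.864×10⁻⁸)^5 = 3.2×10⁻³⁴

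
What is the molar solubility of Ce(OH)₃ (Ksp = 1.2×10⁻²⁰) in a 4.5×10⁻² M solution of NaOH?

1.3×10⁻¹⁶ M

Ce(OH)₃(s) ⇌ Ce³⁺(aq) + 3 OH⁻(aq)
The solution already contains OH⁻ at 4.5×10⁻² M. Let s be the molar solubility of Ce(OH)₃.
[OH⁻] ≈ 4.5×10⁻² M (common ion dominates); [Ce³⁺] = s.
Ksp = [Ce³⁺][OH⁻]^3 = s(4.5×10⁻²)^3
s = 1.2×10⁻²⁰ / (4.5×10⁻²)^3 = 1.3×10⁻¹⁶
s = 1.3×10⁻¹⁶ M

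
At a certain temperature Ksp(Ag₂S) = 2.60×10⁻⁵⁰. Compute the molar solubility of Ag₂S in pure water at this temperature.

Ag₂S(s) ⇌ 2 Ag⁺(aq) + S²⁻(aq)
Call the molar solubility s, so that [Ag⁺] = 2s and [S²⁻] = s.
Ksp = [Ag⁺]^2[S²⁻] = (2s)^2 · s = 4s^3
4s^3 = 2.60×10⁻⁵⁰  ⇒  s^3 = 6.50×10⁻⁵¹
s = (6.50×10⁻⁵¹)^(1/3) = 1.87×10⁻¹⁷ mol/L

1.87×10⁻¹⁷ M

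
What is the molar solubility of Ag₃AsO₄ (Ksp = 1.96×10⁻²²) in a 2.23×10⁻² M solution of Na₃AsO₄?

Ag₃AsO₄(s) ⇌ 3 Ag⁺(aq) + AsO₄³⁻(aq)
AsO₄³⁻ is already present at 2.23×10⁻² M. If s mol/L of Ag₃AsO₄ dissolves, [Ag⁺] = 3s while [AsO₄³⁻] ≈ 2.23×10⁻² M.
Ksp = [Ag⁺]^3[AsO₄³⁻] = (3s)^3(2.23×10⁻²)
(3s)^3 = 1.96×10⁻²² / (2.23×10⁻²) = 8.79×10⁻²¹
s = 6.88×10⁻⁸ M

6.88×10⁻⁸ M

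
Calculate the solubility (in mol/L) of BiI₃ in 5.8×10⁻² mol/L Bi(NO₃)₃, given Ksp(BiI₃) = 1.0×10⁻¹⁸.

8.6×10⁻⁷ M

BiI₃(s) ⇌ Bi³⁺(aq) + 3 I⁻(aq)
Bi³⁺ is already present at 5.8×10⁻² mol/L. If s mol/L of BiI₃ dissolves, [I⁻] = 3s while [Bi³⁺] ≈ 5.8×10⁻² mol/L.
Ksp = [Bi³⁺][I⁻]^3 = (5.8×10⁻²)(3s)^3
(3s)^3 = 1.0×10⁻¹⁸ / (5.8×10⁻²) = 1.7×10⁻¹⁷
s = 8.6×10⁻⁷ mol/L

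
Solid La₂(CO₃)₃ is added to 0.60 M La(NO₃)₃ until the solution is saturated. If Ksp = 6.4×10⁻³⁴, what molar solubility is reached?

4.0×10⁻¹² M

La₂(CO₃)₃(s) ⇌ 2 La³⁺(aq) + 3 CO₃²⁻(aq)
With La³⁺ already at 0.60 M and s small, take [La³⁺] ≈ 0.60 M and [CO₃²⁻] = 3s.
Ksp = [La³⁺]^2[CO₃²⁻]^3 = (0.60)^2(3s)^3
(3s)^3 = 6.4×10⁻³⁴ / (0.60)^2 = 1.8×10⁻³³
s = 4.0×10⁻¹² M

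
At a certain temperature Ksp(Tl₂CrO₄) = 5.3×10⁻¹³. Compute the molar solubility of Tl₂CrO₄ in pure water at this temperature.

Tl₂CrO₄(s) ⇌ 2 Tl⁺(aq) + CrO₄²⁻(aq)
For each mole of Tl₂CrO₄ that dissolves per liter, [Tl⁺] = 2s and [CrO₄²⁻] = s; let s denote this solubility.
Ksp = [Tl⁺]^2[CrO₄²⁻] = (2s)^2 · s = 4s^3
4s^3 = 5.3×10⁻¹³  ⇒  s^3 = 1.3×10⁻¹³
s = 5.1×10⁻⁵ mol L⁻¹

5.1×10⁻⁵ M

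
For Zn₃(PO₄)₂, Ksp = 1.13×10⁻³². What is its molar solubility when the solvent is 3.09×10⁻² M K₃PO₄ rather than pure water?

Zn₃(PO₄)₂(s) ⇌ 3 Zn²⁺(aq) + 2 PO₄³⁻(aq)
With PO₄³⁻ already at 3.09×10⁻² M and s small, take [PO₄³⁻] ≈ 3.09×10⁻² M and [Zn²⁺] = 3s.
Ksp = [Zn²⁺]^3[PO₄³⁻]^2 = (3s)^3(3.09×10⁻²)^2
(3s)^3 = 1.13×10⁻³² / (3.09×10⁻²)^2 = 1.18×10⁻²⁹
s = 7.60×10⁻¹¹ M

7.60×10⁻¹¹ M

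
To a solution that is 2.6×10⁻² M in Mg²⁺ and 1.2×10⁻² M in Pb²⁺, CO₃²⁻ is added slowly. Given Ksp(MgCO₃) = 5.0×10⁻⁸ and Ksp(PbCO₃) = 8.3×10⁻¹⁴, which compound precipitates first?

PbCO₃

Precipitation begins when Q = Ksp.
For MgCO₃: [CO₃²⁻] = (Ksp/[Mg²⁺]) = 1.9×10⁻⁶ M
For PbCO₃: [CO₃²⁻] = (Ksp/[Pb²⁺]) = 6.9×10⁻¹² M
The smaller threshold [CO₃²⁻] is reached first, so PbCO₃ precipitates first.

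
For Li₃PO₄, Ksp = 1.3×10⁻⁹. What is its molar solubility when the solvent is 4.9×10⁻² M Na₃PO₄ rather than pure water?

Li₃PO₄(s) ⇌ 3 Li⁺(aq) + PO₄³⁻(aq)
Let s be the solubility of Li₃PO₄ here. The common ion gives [PO₄³⁻] ≈ 4.9×10⁻² M, and [Li⁺] = 3s.
Ksp = [Li⁺]^3[PO₄³⁻] = (3s)^3(4.9×10⁻²)
(3s)^3 = 1.3×10⁻⁹ / (4.9×10⁻²) = 2.7×10⁻⁸
s = 9.9×10⁻⁴ M

9.9×10⁻⁴ M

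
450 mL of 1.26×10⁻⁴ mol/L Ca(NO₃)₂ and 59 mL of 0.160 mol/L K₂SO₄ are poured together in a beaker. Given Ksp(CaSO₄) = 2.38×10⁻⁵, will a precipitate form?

No

After mixing, V = 450 mL + 59 mL = 509 mL.
[Ca²⁺] = (1.26×10⁻⁴)(450)/509 = 1.11×10⁻⁴ mol/L
[SO₄²⁻] = (0.160)(59)/509 = 1.85×10⁻² mol/L
Q = [Ca²⁺][SO₄²⁻] = 2.07×10⁻⁶
Since Q (2.07×10⁻⁶) is less than Ksp (2.38×10⁻⁵), no CaSO₄ precipitates.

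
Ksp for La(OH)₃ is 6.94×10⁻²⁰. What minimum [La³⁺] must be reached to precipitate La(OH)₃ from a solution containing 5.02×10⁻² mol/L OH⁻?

5.49×10⁻¹⁶ M

The threshold for precipitation is Q = Ksp.
La(OH)₃(s) ⇌ La³⁺(aq) + 3 OH⁻(aq)
Ksp = [La³⁺][OH⁻]^3 = [La³⁺](5.02×10⁻²)^3
[La³⁺] = 6.94×10⁻²⁰ / (5.02×10⁻²)^3 = 5.49×10⁻¹⁶
[La³⁺] = 5.49×10⁻¹⁶ mol/L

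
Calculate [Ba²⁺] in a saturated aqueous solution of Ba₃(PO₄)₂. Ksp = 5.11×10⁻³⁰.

Ba₃(PO₄)₂(s) ⇌ 3 Ba²⁺(aq) + 2 PO₄³⁻(aq)
For each mole of Ba₃(PO₄)₂ that dissolves per liter, [Ba²⁺] = 3s and [PO₄³⁻] = 2s; let s denote this solubility.
Ksp = [Ba²⁺]^3[PO₄³⁻]^2 = (3s)^3 · (2s)^2 = 108s^5 = 5.11×10⁻³⁰
s = 5.43×10⁻⁷ mol/L
[Ba²⁺] = 3s = 1.63×10⁻⁶ mol/L

1.63×10⁻⁶ M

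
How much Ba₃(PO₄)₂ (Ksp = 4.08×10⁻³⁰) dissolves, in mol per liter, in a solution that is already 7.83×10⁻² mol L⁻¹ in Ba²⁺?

Ba₃(PO₄)₂(s) ⇌ 3 Ba²⁺(aq) + 2 PO₄³⁻(aq)
Let s be the solubility of Ba₃(PO₄)₂ here. The common ion gives [Ba²⁺] ≈ 7.83×10⁻² mol L⁻¹, and [PO₄³⁻] = 2s.
Ksp = [Ba²⁺]^3[PO₄³⁻]^2 = (7.83×10⁻²)^3(2s)^2
(2s)^2 = 4.08×10⁻³⁰ / (7.83×10⁻²)^3 = 8.50×10⁻²⁷
s = 4.61×10⁻¹⁴ mol L⁻¹

4.61×10⁻¹⁴ M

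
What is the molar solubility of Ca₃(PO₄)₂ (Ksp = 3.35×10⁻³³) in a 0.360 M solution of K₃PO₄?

Ca₃(PO₄)₂(s) ⇌ 3 Ca²⁺(aq) + 2 PO₄³⁻(aq)
Let s be the solubility of Ca₃(PO₄)₂ here. The common ion gives [PO₄³⁻] ≈ 0.360 M, and [Ca²⁺] = 3s.
Ksp = [Ca²⁺]^3[PO₄³⁻]^2 = (3s)^3(0.360)^2
(3s)^3 = 3.35×10⁻³³ / (0.360)^2 = 2.58×10⁻³²
s = 9.86×10⁻¹² M

9.86×10⁻¹² M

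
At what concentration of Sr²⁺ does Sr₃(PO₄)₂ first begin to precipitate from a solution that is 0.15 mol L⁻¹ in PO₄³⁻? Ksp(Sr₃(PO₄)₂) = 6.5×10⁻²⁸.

Precipitation of each salt begins when its ion product equals Ksp.
Sr₃(PO₄)₂(s) ⇌ 3 Sr²⁺(aq) + 2 PO₄³⁻(aq)
Ksp = [Sr²⁺]^3[PO₄³⁻]^2 = [Sr²⁺]^3(0.15)^2
[Sr²⁺]^3 = 6.5×10⁻²⁸ / (0.15)^2 = 2.9×10⁻²⁶
[Sr²⁺] = 3.1×10⁻⁹ mol L⁻¹

3.1×10⁻⁹ M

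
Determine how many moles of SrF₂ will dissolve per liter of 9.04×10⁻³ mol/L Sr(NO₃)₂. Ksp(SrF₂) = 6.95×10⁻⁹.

4.38×10⁻⁴ M

SrF₂(s) ⇌ Sr²⁺(aq) + 2 F⁻(aq)
With Sr²⁺ already at 9.04×10⁻³ mol/L and s small, take [Sr²⁺] ≈ 9.04×10⁻³ mol/L and [F⁻] = 2s.
Ksp = [Sr²⁺][F⁻]^2 = (9.04×10⁻³)(2s)^2
(2s)^2 = 6.95×10⁻⁹ / (9.04×10⁻³) = 7.69×10⁻⁷
s = 4.38×10⁻⁴ mol/L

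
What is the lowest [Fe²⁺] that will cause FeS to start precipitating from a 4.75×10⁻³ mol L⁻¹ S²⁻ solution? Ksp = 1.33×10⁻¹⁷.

2.80×10⁻¹⁵ M

Each salt precipitates once Q = Ksp for that salt.
FeS(s) ⇌ Fe²⁺(aq) + S²⁻(aq)
Ksp = [Fe²⁺][S²⁻] = [Fe²⁺](4.75×10⁻³)
[Fe²⁺] = 1.33×10⁻¹⁷ / (4.75×10⁻³) = 2.80×10⁻¹⁵
[Fe²⁺] = 2.80×10⁻¹⁵ mol L⁻¹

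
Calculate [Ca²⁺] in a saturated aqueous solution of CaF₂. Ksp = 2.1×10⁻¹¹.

1.7×10⁻⁴ M

CaF₂(s) ⇌ Ca²⁺(aq) + 2 F⁻(aq)
Let s be the molar solubility. Then [Ca²⁺] = s and [F⁻] = 2s.
Ksp = [Ca²⁺][F⁻]^2 = s · (2s)^2 = 4s^3 = 2.1×10⁻¹¹
s = 1.7×10⁻⁴ mol L⁻¹
[Ca²⁺] = s = 1.7×10⁻⁴ mol L⁻¹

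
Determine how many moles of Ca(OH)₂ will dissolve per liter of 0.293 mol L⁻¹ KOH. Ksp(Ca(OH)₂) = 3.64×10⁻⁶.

Ca(OH)₂(s) ⇌ Ca²⁺(aq) + 2 OH⁻(aq)
OH⁻ is already present at 0.293 mol L⁻¹. If s mol/L of Ca(OH)₂ dissolves, [Ca²⁺] = s while [OH⁻] ≈ 0.293 mol L⁻¹.
Ksp = [Ca²⁺][OH⁻]^2 = s(0.293)^2
s = 3.64×10⁻⁶ / (0.293)^2 = 4.24×10⁻⁵
s = 4.24×10⁻⁵ mol L⁻¹

4.24×10⁻⁵ M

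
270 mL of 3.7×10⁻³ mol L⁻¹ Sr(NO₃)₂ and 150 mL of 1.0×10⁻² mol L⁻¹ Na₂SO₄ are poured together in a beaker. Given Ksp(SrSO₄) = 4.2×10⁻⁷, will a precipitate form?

After mixing, V = 270 mL + 150 mL = 420 mL.
[Sr²⁺] = (3.7×10⁻³)(270)/420 = 2.4×10⁻³ mol L⁻¹
[SO₄²⁻] = (1.0×10⁻²)(150)/420 = 3.6×10⁻³ mol L⁻¹
Q = [Sr²⁺][SO₄²⁻] = 8.5×10⁻⁶
Q = 8.5×10⁻⁶ > Ksp = 4.2×10⁻⁷, so the solution is supersaturated and SrSO₄ precipitates.

Yes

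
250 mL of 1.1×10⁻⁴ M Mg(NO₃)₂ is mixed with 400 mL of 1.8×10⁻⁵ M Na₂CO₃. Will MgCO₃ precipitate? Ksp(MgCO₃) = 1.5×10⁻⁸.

No

After mixing, V = 250 mL + 400 mL = 650 mL.
[Mg²⁺] = (1.1×10⁻⁴)(250)/650 = 4.2×10⁻⁵ M
[CO₃²⁻] = (1.8×10⁻⁵)(400)/650 = 1.1×10⁻⁵ M
Q = [Mg²⁺][CO₃²⁻] = 4.7×10⁻¹⁰
Since Q (4.7×10⁻¹⁰) is less than Ksp (1.5×10⁻⁸), no MgCO₃ precipitates.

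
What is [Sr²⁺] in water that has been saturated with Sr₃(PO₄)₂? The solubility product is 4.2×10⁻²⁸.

3.9×10⁻⁶ M

Sr₃(PO₄)₂(s) ⇌ 3 Sr²⁺(aq) + 2 PO₄³⁻(aq)
If s mol/L of Sr₃(PO₄)₂ dissolves, [Sr²⁺] = 3s and [PO₄³⁻] = 2s.
Ksp = [Sr²⁺]^3[PO₄³⁻]^2 = (3s)^3 · (2s)^2 = 108s^5 = 4.2×10⁻²⁸
s = 1.3×10⁻⁶ mol/L
[Sr²⁺] = 3s = 3.9×10⁻⁶ mol/L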